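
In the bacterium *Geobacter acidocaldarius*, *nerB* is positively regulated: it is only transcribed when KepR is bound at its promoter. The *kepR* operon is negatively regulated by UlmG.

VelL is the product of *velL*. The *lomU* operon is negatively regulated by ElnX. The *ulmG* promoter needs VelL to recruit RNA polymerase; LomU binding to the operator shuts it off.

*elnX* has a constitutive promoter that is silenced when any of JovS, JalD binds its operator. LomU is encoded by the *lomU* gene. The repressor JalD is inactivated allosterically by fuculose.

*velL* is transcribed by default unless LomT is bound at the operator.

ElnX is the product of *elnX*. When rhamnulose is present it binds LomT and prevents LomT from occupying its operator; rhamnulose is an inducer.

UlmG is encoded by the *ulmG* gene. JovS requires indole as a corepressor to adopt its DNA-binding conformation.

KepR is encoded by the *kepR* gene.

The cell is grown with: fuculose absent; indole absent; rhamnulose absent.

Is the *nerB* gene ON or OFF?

Indole is absent, so JovS is inactive.
Fuculose is absent, so JalD is active.
With repressor JalD bound, *elnX* is not transcribed.
So ElnX is not produced.
With no repressor bound, *lomU* is transcribed.
So LomU is produced and active.
Rhamnulose is absent, so LomT is active.
With repressor LomT bound, *velL* is not transcribed.
So VelL is not produced.
With repressor LomU bound, *ulmG* is not transcribed.
So UlmG is not produced.
With no repressor bound, *kepR* is transcribed.
So KepR is produced and active.
No repressor is bound and KepR is active, so *nerB* is transcribed.

ON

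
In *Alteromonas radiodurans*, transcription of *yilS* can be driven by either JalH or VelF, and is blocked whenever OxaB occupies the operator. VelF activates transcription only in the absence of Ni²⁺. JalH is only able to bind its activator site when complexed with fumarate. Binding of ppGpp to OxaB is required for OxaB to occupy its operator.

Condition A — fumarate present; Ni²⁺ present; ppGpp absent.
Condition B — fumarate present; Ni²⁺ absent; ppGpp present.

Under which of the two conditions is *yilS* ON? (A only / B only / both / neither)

A only

Condition A:
Fumarate is present, so JalH is active.
Ni²⁺ is present, so VelF is inactive.
ppGpp is absent, so OxaB is inactive.
Activator JalH is present, so *yilS* is transcribed.
→ *yilS* is ON in A.
Condition B:
Fumarate is present, so JalH is active.
Ni²⁺ is absent, so VelF is active.
ppGpp is present, so OxaB is active.
With repressor OxaB bound, *yilS* is not transcribed.
→ *yilS* is OFF in B.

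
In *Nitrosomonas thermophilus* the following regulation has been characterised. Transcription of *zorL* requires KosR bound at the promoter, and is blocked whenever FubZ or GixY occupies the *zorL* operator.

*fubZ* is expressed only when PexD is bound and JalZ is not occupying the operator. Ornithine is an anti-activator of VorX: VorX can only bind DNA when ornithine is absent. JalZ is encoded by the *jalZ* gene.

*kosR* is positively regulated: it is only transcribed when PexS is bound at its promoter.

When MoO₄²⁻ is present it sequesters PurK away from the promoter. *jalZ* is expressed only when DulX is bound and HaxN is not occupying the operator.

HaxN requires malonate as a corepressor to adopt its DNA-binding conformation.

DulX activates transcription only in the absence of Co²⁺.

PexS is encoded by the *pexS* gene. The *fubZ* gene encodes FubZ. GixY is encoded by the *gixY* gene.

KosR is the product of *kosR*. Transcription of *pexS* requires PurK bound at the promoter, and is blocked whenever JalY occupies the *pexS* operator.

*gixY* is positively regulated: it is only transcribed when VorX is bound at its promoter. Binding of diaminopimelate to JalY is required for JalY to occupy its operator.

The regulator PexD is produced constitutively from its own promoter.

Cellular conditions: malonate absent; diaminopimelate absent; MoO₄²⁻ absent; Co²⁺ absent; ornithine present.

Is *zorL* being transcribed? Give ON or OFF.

PexD is produced constitutively and is active.
Co²⁺ is absent, so DulX is active.
Malonate is absent, so HaxN is inactive.
No repressor is bound and DulX is active, so *jalZ* is transcribed.
So JalZ is produced and active.
With repressor JalZ bound, *fubZ* is not transcribed.
So FubZ is not produced.
Diaminopimelate is absent, so JalY is inactive.
MoO₄²⁻ is absent, so PurK is active.
No repressor is bound and PurK is active, so *pexS* is transcribed.
So PexS is produced and active.
No repressor is bound and PexS is active, so *kosR* is transcribed.
So KosR is produced and active.
Ornithine is present, so VorX is inactive.
Required activator VorX is absent, so *gixY* is not transcribed.
So GixY is not produced.
No repressor is bound and KosR is active, so *zorL* is transcribed.

ON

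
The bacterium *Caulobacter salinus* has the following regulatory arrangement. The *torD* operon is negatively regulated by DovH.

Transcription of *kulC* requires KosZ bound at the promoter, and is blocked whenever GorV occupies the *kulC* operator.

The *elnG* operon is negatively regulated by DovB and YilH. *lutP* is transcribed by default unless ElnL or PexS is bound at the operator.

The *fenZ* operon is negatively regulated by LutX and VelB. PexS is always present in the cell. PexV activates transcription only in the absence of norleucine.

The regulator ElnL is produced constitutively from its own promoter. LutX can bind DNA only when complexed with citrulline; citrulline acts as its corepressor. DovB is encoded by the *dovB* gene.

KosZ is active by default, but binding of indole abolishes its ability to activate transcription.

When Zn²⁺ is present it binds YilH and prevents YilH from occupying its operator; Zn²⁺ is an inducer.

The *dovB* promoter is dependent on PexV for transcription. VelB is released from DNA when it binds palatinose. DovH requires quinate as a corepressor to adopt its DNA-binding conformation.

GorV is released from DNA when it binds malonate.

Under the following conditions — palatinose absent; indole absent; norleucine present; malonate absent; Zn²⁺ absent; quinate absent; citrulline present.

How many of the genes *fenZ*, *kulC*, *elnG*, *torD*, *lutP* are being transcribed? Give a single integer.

1

Citrulline is present, so LutX is active.
Palatinose is absent, so VelB is active.
With repressor LutX bound, *fenZ* is not transcribed.
→ *fenZ* is OFF.
Malonate is absent, so GorV is active.
Indole is absent, so KosZ is active.
With repressor GorV bound, *kulC* is not transcribed.
→ *kulC* is OFF.
Norleucine is present, so PexV is inactive.
Required activator PexV is absent, so *dovB* is not transcribed.
So DovB is not produced.
Zn²⁺ is absent, so YilH is active.
With repressor YilH bound, *elnG* is not transcribed.
→ *elnG* is OFF.
Quinate is absent, so DovH is inactive.
With no repressor bound, *torD* is transcribed.
→ *torD* is ON.
ElnL is produced constitutively and is active.
PexS is produced constitutively and is active.
With repressor ElnL bound, *lutP* is not transcribed.
→ *lutP* is OFF.
1 of the 5 genes is transcribed.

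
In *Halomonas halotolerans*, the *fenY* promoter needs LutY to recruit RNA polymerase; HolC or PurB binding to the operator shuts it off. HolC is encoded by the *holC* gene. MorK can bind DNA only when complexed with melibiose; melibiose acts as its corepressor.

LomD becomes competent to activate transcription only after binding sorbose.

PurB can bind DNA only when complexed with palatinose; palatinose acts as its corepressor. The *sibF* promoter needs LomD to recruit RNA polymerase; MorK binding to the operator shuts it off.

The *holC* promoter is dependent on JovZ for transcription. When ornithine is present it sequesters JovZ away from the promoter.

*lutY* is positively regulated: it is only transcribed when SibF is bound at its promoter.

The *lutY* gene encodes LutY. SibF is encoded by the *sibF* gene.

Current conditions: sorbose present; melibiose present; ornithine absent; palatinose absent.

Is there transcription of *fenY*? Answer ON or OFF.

OFF

Melibiose is present, so MorK is active.
Sorbose is present, so LomD is active.
With repressor MorK bound, *sibF* is not transcribed.
So SibF is not produced.
Required activator SibF is absent, so *lutY* is not transcribed.
So LutY is not produced.
Ornithine is absent, so JovZ is active.
No repressor is bound and JovZ is active, so *holC* is transcribed.
So HolC is produced and active.
Palatinose is absent, so PurB is inactive.
With repressor HolC bound, *fenY* is not transcribed.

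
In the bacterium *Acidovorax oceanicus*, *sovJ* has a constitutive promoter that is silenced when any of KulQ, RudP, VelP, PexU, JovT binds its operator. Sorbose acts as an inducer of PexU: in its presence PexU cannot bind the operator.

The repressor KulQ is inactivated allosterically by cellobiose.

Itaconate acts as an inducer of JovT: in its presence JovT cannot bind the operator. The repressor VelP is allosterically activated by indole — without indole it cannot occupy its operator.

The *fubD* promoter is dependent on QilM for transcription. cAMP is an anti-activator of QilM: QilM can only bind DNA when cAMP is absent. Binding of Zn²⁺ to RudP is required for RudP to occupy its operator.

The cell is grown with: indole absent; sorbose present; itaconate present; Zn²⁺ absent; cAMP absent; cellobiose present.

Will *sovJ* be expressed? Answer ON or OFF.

Cellobiose is present, so KulQ is inactive.
Zn²⁺ is absent, so RudP is inactive.
Indole is absent, so VelP is inactive.
Sorbose is present, so PexU is inactive.
Itaconate is present, so JovT is inactive.
With no repressor bound, *sovJ* is transcribed.

ON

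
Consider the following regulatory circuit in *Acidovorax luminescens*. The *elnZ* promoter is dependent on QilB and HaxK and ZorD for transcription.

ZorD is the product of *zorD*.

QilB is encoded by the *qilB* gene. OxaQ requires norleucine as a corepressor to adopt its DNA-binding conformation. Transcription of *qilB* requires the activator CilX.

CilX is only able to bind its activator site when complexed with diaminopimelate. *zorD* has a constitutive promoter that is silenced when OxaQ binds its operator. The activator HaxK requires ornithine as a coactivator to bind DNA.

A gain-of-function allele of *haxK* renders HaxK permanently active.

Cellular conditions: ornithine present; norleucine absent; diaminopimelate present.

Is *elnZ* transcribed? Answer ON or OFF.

Diaminopimelate is present, so CilX is active.
No repressor is bound and CilX is active, so *qilB* is transcribed.
So QilB is produced and active.
HaxK is constitutively active in this strain.
Norleucine is absent, so OxaQ is inactive.
With no repressor bound, *zorD* is transcribed.
So ZorD is produced and active.
No repressor is bound and QilB and HaxK and ZorD are active, so *elnZ* is transcribed.

ON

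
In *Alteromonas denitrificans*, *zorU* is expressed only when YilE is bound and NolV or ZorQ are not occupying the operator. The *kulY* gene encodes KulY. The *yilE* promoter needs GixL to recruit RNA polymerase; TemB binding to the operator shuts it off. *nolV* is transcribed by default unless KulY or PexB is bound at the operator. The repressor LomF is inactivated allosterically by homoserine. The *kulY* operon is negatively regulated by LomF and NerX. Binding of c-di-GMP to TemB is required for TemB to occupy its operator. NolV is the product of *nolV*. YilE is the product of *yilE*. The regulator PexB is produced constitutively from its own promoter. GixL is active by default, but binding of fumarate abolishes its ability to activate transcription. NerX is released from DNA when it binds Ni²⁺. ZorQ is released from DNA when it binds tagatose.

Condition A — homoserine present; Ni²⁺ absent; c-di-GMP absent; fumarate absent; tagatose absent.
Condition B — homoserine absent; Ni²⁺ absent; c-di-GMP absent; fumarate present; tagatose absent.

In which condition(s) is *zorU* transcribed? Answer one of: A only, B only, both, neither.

neither

Condition A:
Homoserine is present, so LomF is inactive.
Ni²⁺ is absent, so NerX is active.
With repressor NerX bound, *kulY* is not transcribed.
So KulY is not produced.
PexB is produced constitutively and is active.
With repressor PexB bound, *nolV* is not transcribed.
So NolV is not produced.
c-di-GMP is absent, so TemB is inactive.
Fumarate is absent, so GixL is active.
No repressor is bound and GixL is active, so *yilE* is transcribed.
So YilE is produced and active.
Tagatose is absent, so ZorQ is active.
With repressor ZorQ bound, *zorU* is not transcribed.
→ *zorU* is OFF in A.
Condition B:
Homoserine is absent, so LomF is active.
Ni²⁺ is absent, so NerX is active.
With repressor LomF bound, *kulY* is not transcribed.
So KulY is not produced.
PexB is produced constitutively and is active.
With repressor PexB bound, *nolV* is not transcribed.
So NolV is not produced.
c-di-GMP is absent, so TemB is inactive.
Fumarate is present, so GixL is inactive.
Required activator GixL is absent, so *yilE* is not transcribed.
So YilE is not produced.
Tagatose is absent, so ZorQ is active.
With repressor ZorQ bound, *zorU* is not transcribed.
→ *zorU* is OFF in B.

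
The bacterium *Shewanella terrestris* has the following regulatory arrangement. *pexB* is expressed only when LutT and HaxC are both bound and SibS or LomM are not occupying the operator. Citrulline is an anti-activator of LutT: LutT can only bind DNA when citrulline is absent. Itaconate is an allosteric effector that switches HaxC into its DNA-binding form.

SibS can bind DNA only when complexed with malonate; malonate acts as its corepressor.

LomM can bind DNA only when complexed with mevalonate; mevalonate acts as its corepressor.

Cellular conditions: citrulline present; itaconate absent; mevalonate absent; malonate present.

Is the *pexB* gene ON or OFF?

OFF

Citrulline is present, so LutT is inactive.
Malonate is present, so SibS is active.
Mevalonate is absent, so LomM is inactive.
Itaconate is absent, so HaxC is inactive.
With repressor SibS bound, *pexB* is not transcribed.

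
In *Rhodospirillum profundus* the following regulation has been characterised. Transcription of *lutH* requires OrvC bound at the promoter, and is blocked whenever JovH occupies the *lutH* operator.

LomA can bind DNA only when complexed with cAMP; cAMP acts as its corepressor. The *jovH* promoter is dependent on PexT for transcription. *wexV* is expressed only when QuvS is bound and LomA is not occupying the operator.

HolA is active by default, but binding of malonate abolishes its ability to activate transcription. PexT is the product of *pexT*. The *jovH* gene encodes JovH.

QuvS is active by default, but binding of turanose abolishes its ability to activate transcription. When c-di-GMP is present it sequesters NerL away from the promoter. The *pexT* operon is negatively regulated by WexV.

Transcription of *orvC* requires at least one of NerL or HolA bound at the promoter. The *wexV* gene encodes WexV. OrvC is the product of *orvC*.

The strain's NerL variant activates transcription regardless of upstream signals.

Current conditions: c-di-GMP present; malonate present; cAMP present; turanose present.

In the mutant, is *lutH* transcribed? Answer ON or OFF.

OFF

Turanose is present, so QuvS is inactive.
cAMP is present, so LomA is active.
With repressor LomA bound, *wexV* is not transcribed.
So WexV is not produced.
With no repressor bound, *pexT* is transcribed.
So PexT is produced and active.
No repressor is bound and PexT is active, so *jovH* is transcribed.
So JovH is produced and active.
NerL is constitutively active in this strain.
Malonate is present, so HolA is inactive.
Activator NerL is present, so *orvC* is transcribed.
So OrvC is produced and active.
With repressor JovH bound, *lutH* is not transcribed.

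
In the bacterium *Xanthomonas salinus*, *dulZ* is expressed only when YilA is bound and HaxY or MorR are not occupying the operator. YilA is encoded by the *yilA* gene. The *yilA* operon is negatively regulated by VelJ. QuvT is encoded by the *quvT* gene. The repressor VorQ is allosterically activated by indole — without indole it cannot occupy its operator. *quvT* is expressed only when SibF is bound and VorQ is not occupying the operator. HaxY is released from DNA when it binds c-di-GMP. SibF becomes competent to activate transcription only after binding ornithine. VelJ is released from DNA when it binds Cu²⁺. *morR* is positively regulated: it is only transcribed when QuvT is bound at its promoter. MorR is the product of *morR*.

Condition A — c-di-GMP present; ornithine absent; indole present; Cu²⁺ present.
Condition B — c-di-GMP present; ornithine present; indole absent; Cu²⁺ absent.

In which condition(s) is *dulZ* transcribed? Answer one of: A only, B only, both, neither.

A only

Condition A:
c-di-GMP is present, so HaxY is inactive.
Ornithine is absent, so SibF is inactive.
Indole is present, so VorQ is active.
With repressor VorQ bound, *quvT* is not transcribed.
So QuvT is not produced.
Required activator QuvT is absent, so *morR* is not transcribed.
So MorR is not produced.
Cu²⁺ is present, so VelJ is inactive.
With no repressor bound, *yilA* is transcribed.
So YilA is produced and active.
No repressor is bound and YilA is active, so *dulZ* is transcribed.
→ *dulZ* is ON in A.
Condition B:
c-di-GMP is present, so HaxY is inactive.
Ornithine is present, so SibF is active.
Indole is absent, so VorQ is inactive.
No repressor is bound and SibF is active, so *quvT* is transcribed.
So QuvT is produced and active.
No repressor is bound and QuvT is active, so *morR* is transcribed.
So MorR is produced and active.
Cu²⁺ is absent, so VelJ is active.
With repressor VelJ bound, *yilA* is not transcribed.
So YilA is not produced.
With repressor MorR bound, *dulZ* is not transcribed.
→ *dulZ* is OFF in B.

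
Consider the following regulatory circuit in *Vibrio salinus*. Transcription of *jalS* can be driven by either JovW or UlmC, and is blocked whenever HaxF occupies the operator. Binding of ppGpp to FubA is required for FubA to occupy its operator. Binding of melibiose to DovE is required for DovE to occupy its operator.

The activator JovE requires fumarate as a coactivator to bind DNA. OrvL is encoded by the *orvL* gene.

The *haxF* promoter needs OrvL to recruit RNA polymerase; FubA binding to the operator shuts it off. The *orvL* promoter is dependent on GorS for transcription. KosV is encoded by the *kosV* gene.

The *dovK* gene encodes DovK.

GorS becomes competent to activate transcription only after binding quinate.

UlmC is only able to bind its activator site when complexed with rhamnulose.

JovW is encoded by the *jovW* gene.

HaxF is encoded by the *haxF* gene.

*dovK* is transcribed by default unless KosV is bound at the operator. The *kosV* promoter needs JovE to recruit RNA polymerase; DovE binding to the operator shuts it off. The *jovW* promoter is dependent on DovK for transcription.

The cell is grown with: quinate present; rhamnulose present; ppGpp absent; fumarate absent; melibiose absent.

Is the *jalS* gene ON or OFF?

Fumarate is absent, so JovE is inactive.
Melibiose is absent, so DovE is inactive.
Required activator JovE is absent, so *kosV* is not transcribed.
So KosV is not produced.
With no repressor bound, *dovK* is transcribed.
So DovK is produced and active.
No repressor is bound and DovK is active, so *jovW* is transcribed.
So JovW is produced and active.
Quinate is present, so GorS is active.
No repressor is bound and GorS is active, so *orvL* is transcribed.
So OrvL is produced and active.
ppGpp is absent, so FubA is inactive.
No repressor is bound and OrvL is active, so *haxF* is transcribed.
So HaxF is produced and active.
Rhamnulose is present, so UlmC is active.
With repressor HaxF bound, *jalS* is not transcribed.

OFF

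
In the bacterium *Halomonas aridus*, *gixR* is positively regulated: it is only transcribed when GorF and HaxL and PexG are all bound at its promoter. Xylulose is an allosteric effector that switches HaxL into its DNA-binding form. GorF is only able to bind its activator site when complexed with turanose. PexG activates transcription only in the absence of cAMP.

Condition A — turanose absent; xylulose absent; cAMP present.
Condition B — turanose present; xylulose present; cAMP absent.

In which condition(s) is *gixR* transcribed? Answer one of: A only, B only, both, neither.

Condition A:
Turanose is absent, so GorF is inactive.
Xylulose is absent, so HaxL is inactive.
cAMP is present, so PexG is inactive.
Required activator GorF is absent, so *gixR* is not transcribed.
→ *gixR* is OFF in A.
Condition B:
Turanose is present, so GorF is active.
Xylulose is present, so HaxL is active.
cAMP is absent, so PexG is active.
No repressor is bound and GorF and HaxL and PexG are active, so *gixR* is transcribed.
→ *gixR* is ON in B.

B only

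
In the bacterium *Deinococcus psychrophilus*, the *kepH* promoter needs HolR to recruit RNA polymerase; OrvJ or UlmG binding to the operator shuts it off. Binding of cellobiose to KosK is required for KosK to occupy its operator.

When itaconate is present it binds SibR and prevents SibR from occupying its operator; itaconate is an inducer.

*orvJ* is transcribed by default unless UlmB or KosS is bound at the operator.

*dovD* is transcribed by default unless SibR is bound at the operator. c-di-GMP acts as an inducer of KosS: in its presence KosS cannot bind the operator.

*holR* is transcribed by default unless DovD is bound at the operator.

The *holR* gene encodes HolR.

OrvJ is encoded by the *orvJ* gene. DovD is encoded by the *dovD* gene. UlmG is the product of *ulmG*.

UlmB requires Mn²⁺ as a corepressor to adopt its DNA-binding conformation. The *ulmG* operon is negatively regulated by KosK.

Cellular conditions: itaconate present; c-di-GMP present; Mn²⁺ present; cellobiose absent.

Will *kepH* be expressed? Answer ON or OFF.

OFF

Mn²⁺ is present, so UlmB is active.
c-di-GMP is present, so KosS is inactive.
With repressor UlmB bound, *orvJ* is not transcribed.
So OrvJ is not produced.
Itaconate is present, so SibR is inactive.
With no repressor bound, *dovD* is transcribed.
So DovD is produced and active.
With repressor DovD bound, *holR* is not transcribed.
So HolR is not produced.
Cellobiose is absent, so KosK is inactive.
With no repressor bound, *ulmG* is transcribed.
So UlmG is produced and active.
With repressor UlmG bound, *kepH* is not transcribed.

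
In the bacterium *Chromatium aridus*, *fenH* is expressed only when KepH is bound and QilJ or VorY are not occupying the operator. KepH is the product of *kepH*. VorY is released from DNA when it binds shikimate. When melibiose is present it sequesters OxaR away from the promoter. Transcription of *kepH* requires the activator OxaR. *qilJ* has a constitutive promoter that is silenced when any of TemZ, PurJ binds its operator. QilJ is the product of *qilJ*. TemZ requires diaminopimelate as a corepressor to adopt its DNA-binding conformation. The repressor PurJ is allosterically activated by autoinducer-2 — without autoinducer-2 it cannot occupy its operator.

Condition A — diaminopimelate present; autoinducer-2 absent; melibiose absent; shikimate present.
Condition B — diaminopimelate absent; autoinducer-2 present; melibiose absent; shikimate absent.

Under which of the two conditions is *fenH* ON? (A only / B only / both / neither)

Condition A:
Diaminopimelate is present, so TemZ is active.
Autoinducer-2 is absent, so PurJ is inactive.
With repressor TemZ bound, *qilJ* is not transcribed.
So QilJ is not produced.
Melibiose is absent, so OxaR is active.
No repressor is bound and OxaR is active, so *kepH* is transcribed.
So KepH is produced and active.
Shikimate is present, so VorY is inactive.
No repressor is bound and KepH is active, so *fenH* is transcribed.
→ *fenH* is ON in A.
Condition B:
Diaminopimelate is absent, so TemZ is inactive.
Autoinducer-2 is present, so PurJ is active.
With repressor PurJ bound, *qilJ* is not transcribed.
So QilJ is not produced.
Melibiose is absent, so OxaR is active.
No repressor is bound and OxaR is active, so *kepH* is transcribed.
So KepH is produced and active.
Shikimate is absent, so VorY is active.
With repressor VorY bound, *fenH* is not transcribed.
→ *fenH* is OFF in B.

A only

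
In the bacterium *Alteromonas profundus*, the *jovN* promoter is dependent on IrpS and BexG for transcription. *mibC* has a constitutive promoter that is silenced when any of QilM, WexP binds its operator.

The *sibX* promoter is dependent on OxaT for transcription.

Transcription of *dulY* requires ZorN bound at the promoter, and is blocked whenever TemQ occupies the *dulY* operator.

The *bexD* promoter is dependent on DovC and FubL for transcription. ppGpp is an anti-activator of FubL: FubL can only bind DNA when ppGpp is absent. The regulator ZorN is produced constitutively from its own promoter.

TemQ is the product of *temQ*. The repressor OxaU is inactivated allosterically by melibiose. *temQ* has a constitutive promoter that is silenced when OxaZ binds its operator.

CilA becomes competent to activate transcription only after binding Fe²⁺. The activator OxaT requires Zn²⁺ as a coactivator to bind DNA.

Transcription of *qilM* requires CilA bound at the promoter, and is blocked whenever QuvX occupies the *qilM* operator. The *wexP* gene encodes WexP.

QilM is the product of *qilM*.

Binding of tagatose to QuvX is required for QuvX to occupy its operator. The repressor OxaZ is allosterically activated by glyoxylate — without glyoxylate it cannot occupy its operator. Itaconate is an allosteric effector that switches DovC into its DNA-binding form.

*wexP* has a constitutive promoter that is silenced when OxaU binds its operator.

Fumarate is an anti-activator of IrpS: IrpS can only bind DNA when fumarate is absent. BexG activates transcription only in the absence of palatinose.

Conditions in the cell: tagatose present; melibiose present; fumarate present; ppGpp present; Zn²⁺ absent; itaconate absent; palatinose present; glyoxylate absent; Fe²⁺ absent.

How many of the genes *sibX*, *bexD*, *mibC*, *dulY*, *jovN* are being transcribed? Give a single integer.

0

Zn²⁺ is absent, so OxaT is inactive.
Required activator OxaT is absent, so *sibX* is not transcribed.
→ *sibX* is OFF.
Itaconate is absent, so DovC is inactive.
ppGpp is present, so FubL is inactive.
Required activator DovC is absent, so *bexD* is not transcribed.
→ *bexD* is OFF.
Tagatose is present, so QuvX is active.
Fe²⁺ is absent, so CilA is inactive.
With repressor QuvX bound, *qilM* is not transcribed.
So QilM is not produced.
Melibiose is present, so OxaU is inactive.
With no repressor bound, *wexP* is transcribed.
So WexP is produced and active.
With repressor WexP bound, *mibC* is not transcribed.
→ *mibC* is OFF.
ZorN is produced constitutively and is active.
Glyoxylate is absent, so OxaZ is inactive.
With no repressor bound, *temQ* is transcribed.
So TemQ is produced and active.
With repressor TemQ bound, *dulY* is not transcribed.
→ *dulY* is OFF.
Fumarate is present, so IrpS is inactive.
Palatinose is present, so BexG is inactive.
Required activator IrpS is absent, so *jovN* is not transcribed.
→ *jovN* is OFF.
0 of the 5 genes are transcribed.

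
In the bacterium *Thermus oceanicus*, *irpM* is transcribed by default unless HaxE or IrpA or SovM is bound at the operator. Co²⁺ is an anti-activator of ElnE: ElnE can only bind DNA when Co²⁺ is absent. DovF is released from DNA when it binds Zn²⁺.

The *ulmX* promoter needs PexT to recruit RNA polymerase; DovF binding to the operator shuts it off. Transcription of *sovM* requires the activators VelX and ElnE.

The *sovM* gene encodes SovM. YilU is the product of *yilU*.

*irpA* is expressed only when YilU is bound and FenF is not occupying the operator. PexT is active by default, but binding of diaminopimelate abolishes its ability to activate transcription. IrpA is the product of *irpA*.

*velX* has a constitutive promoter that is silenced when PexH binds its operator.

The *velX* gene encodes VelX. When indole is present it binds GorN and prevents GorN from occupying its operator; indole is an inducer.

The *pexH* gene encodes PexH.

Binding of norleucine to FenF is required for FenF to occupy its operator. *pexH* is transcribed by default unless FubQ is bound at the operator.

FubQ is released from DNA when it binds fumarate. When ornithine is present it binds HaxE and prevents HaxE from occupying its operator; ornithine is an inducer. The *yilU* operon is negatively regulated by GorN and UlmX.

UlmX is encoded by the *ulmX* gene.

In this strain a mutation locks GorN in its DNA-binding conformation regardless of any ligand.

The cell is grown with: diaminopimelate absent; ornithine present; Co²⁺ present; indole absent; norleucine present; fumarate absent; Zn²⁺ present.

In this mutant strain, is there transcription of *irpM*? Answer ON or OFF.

ON

Ornithine is present, so HaxE is inactive.
Norleucine is present, so FenF is active.
GorN is constitutively active in this strain.
Zn²⁺ is present, so DovF is inactive.
Diaminopimelate is absent, so PexT is active.
No repressor is bound and PexT is active, so *ulmX* is transcribed.
So UlmX is produced and active.
With repressor GorN bound, *yilU* is not transcribed.
So YilU is not produced.
With repressor FenF bound, *irpA* is not transcribed.
So IrpA is not produced.
Fumarate is absent, so FubQ is active.
With repressor FubQ bound, *pexH* is not transcribed.
So PexH is not produced.
With no repressor bound, *velX* is transcribed.
So VelX is produced and active.
Co²⁺ is present, so ElnE is inactive.
Required activator ElnE is absent, so *sovM* is not transcribed.
So SovM is not produced.
With no repressor bound, *irpM* is transcribed.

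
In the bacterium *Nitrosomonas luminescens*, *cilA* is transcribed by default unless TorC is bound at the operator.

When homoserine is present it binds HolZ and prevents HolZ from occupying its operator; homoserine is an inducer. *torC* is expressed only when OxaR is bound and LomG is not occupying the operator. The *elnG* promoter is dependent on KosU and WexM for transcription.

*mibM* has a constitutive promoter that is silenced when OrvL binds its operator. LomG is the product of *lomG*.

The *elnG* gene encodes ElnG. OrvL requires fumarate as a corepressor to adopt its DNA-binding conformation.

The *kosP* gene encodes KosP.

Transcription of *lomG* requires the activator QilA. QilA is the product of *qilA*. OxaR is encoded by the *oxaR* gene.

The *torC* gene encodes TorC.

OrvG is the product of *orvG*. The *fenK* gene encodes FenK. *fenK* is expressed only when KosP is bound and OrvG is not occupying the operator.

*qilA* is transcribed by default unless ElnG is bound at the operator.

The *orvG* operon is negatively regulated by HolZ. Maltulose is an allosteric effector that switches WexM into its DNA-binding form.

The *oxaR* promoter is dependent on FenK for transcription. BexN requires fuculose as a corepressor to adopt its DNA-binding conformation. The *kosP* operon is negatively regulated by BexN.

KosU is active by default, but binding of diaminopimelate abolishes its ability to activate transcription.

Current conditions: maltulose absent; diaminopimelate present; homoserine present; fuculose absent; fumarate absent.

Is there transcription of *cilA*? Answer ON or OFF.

Homoserine is present, so HolZ is inactive.
With no repressor bound, *orvG* is transcribed.
So OrvG is produced and active.
Fuculose is absent, so BexN is inactive.
With no repressor bound, *kosP* is transcribed.
So KosP is produced and active.
With repressor OrvG bound, *fenK* is not transcribed.
So FenK is not produced.
Required activator FenK is absent, so *oxaR* is not transcribed.
So OxaR is not produced.
Diaminopimelate is present, so KosU is inactive.
Maltulose is absent, so WexM is inactive.
Required activator KosU is absent, so *elnG* is not transcribed.
So ElnG is not produced.
With no repressor bound, *qilA* is transcribed.
So QilA is produced and active.
No repressor is bound and QilA is active, so *lomG* is transcribed.
So LomG is produced and active.
With repressor LomG bound, *torC* is not transcribed.
So TorC is not produced.
With no repressor bound, *cilA* is transcribed.

ON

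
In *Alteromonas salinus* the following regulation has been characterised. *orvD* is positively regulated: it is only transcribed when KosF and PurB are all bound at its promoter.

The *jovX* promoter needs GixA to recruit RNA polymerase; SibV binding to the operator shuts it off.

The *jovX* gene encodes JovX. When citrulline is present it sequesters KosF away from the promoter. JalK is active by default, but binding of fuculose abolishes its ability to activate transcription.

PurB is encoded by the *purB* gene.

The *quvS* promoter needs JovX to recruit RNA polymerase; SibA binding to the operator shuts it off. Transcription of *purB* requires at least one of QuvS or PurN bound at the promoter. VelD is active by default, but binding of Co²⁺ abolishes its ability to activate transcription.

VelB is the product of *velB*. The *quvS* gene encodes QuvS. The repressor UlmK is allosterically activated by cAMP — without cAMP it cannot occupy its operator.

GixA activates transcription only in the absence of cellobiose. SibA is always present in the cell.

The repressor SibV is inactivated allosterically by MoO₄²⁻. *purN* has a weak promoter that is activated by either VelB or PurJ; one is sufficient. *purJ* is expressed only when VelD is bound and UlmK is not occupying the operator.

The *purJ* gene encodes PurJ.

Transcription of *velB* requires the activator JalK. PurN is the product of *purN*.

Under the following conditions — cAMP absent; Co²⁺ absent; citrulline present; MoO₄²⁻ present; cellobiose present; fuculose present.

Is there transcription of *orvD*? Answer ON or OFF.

OFF

Citrulline is present, so KosF is inactive.
SibA is produced constitutively and is active.
MoO₄²⁻ is present, so SibV is inactive.
Cellobiose is present, so GixA is inactive.
Required activator GixA is absent, so *jovX* is not transcribed.
So JovX is not produced.
With repressor SibA bound, *quvS* is not transcribed.
So QuvS is not produced.
Fuculose is present, so JalK is inactive.
Required activator JalK is absent, so *velB* is not transcribed.
So VelB is not produced.
cAMP is absent, so UlmK is inactive.
Co²⁺ is absent, so VelD is active.
No repressor is bound and VelD is active, so *purJ* is transcribed.
So PurJ is produced and active.
Activator PurJ is present, so *purN* is transcribed.
So PurN is produced and active.
Activator PurN is present, so *purB* is transcribed.
So PurB is produced and active.
Required activator KosF is absent, so *orvD* is not transcribed.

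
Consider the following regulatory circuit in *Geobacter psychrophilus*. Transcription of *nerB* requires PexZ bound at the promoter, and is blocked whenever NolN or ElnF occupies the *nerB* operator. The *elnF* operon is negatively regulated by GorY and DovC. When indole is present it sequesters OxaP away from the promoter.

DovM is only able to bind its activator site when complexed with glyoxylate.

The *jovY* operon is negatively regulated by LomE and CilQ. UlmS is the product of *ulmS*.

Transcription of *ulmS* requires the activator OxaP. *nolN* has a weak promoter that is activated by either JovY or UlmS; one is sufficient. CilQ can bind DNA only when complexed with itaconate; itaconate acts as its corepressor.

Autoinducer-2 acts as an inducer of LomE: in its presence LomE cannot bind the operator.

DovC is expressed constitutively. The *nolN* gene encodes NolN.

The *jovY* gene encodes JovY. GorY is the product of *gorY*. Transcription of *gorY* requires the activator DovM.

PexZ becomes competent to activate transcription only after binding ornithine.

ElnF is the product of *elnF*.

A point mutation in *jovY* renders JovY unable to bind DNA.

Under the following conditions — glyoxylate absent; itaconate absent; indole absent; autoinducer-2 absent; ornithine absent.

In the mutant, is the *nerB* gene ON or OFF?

JovY is non-functional in this strain, so it has no effect.
Indole is absent, so OxaP is active.
No repressor is bound and OxaP is active, so *ulmS* is transcribed.
So UlmS is produced and active.
Activator UlmS is present, so *nolN* is transcribed.
So NolN is produced and active.
Ornithine is absent, so PexZ is inactive.
Glyoxylate is absent, so DovM is inactive.
Required activator DovM is absent, so *gorY* is not transcribed.
So GorY is not produced.
DovC is produced constitutively and is active.
With repressor DovC bound, *elnF* is not transcribed.
So ElnF is not produced.
With repressor NolN bound, *nerB* is not transcribed.

OFF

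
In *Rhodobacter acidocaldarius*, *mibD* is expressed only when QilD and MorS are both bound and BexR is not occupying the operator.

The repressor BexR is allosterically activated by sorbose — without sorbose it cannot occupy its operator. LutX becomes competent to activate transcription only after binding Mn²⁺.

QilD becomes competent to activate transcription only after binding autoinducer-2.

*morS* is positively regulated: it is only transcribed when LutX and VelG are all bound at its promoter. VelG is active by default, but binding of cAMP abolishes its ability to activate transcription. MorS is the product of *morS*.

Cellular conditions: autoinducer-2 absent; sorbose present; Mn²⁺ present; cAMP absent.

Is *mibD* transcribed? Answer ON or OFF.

Autoinducer-2 is absent, so QilD is inactive.
Sorbose is present, so BexR is active.
Mn²⁺ is present, so LutX is active.
cAMP is absent, so VelG is active.
No repressor is bound and LutX and VelG are active, so *morS* is transcribed.
So MorS is produced and active.
With repressor BexR bound, *mibD* is not transcribed.

OFF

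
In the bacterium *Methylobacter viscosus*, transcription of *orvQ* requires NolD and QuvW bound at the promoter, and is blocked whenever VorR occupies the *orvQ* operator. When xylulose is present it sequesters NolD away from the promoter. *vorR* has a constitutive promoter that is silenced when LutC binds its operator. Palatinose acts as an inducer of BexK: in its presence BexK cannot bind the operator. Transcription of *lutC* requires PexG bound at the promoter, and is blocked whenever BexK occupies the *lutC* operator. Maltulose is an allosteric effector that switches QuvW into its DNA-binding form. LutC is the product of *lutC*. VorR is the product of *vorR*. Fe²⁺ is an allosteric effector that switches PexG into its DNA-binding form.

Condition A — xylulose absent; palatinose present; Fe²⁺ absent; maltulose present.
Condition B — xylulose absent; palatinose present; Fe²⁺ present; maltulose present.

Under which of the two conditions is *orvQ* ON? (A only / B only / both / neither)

B only

Condition A:
Xylulose is absent, so NolD is active.
Palatinose is present, so BexK is inactive.
Fe²⁺ is absent, so PexG is inactive.
Required activator PexG is absent, so *lutC* is not transcribed.
So LutC is not produced.
With no repressor bound, *vorR* is transcribed.
So VorR is produced and active.
Maltulose is present, so QuvW is active.
With repressor VorR bound, *orvQ* is not transcribed.
→ *orvQ* is OFF in A.
Condition B:
Xylulose is absent, so NolD is active.
Palatinose is present, so BexK is inactive.
Fe²⁺ is present, so PexG is active.
No repressor is bound and PexG is active, so *lutC* is transcribed.
So LutC is produced and active.
With repressor LutC bound, *vorR* is not transcribed.
So VorR is not produced.
Maltulose is present, so QuvW is active.
No repressor is bound and NolD and QuvW are active, so *orvQ* is transcribed.
→ *orvQ* is ON in B.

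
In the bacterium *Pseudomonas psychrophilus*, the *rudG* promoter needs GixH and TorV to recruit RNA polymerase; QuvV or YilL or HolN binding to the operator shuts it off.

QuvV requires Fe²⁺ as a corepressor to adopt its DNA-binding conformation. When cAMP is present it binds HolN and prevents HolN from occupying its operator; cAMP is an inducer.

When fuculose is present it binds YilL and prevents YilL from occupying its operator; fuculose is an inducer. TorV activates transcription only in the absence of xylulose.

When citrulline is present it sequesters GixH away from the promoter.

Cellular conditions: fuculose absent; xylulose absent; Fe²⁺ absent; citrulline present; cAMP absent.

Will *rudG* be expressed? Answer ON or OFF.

OFF

Fe²⁺ is absent, so QuvV is inactive.
Fuculose is absent, so YilL is active.
cAMP is absent, so HolN is active.
Citrulline is present, so GixH is inactive.
Xylulose is absent, so TorV is active.
With repressor YilL bound, *rudG* is not transcribed.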